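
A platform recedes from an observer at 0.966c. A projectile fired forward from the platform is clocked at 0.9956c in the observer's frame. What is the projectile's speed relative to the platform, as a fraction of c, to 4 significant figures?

u' ≈ 0.7738c

Inverse velocity addition: u' = (u − v)/(1 − uv/c²)
= (0.9956 − 0.966)/(1 − 0.9956×0.966) = 0.02960/0.0382504 = 0.7738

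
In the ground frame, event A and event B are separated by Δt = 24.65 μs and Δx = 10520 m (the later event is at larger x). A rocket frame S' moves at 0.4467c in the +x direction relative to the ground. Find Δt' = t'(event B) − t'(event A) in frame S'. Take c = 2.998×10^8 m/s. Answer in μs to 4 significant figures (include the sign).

γ = 1/√(1 − 0.4467²) = 1.11771
Δt' = γ(Δt − vΔx/c²) = 1.11771 × (24.65 μs − 0.4467×10520 m / (2.998×10^8 m/s))
= 1.11771 × (8.97527 μs) = 10.03 μs

Δt' ≈ 10.03 μs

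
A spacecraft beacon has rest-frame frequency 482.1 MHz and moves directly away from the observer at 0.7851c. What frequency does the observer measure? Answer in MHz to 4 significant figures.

f_obs ≈ 167.3 MHz

Relativistic Doppler: f_obs = f_src √((1−β)/(1+β))
= 482.1 × √(0.214900/1.78510) = 482.1 × 0.346966 = 167.3 MHz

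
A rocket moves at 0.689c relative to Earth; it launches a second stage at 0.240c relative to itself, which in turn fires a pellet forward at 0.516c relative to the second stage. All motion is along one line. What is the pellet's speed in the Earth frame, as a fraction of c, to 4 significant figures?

u ≈ 0.9304c

Compose boost 2: (0.240 + 0.689)/(1 + 0.240×0.689) = 0.9290/1.16536 = 0.797179
Compose boost 3: (0.516 + 0.797179)/(1 + 0.516×0.797179) = 1.31318/1.41134 = 0.9304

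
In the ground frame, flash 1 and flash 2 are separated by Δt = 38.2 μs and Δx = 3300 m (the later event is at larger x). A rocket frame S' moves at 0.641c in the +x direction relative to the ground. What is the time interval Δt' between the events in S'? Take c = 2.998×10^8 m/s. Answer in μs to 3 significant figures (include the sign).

γ = 1/√(1 − 0.641²) = 1.3029
Δt' = γ(Δt − vΔx/c²) = 1.3029 × (38.2 μs − 0.641×3300 m / (2.998×10^8 m/s))
= 1.3029 × (31.144 μs) = 40.6 μs

Δt' ≈ 40.6 μs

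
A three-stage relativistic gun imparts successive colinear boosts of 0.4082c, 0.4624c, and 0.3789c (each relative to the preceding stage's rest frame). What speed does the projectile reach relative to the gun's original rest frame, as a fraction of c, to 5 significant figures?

Compose boost 2: (0.4624 + 0.4082)/(1 + 0.4624×0.4082) = 0.87060/1.188752 = 0.7323649
Compose boost 3: (0.3789 + 0.7323649)/(1 + 0.3789×0.7323649) = 1.111265/1.277493 = 0.86988

u ≈ 0.86988c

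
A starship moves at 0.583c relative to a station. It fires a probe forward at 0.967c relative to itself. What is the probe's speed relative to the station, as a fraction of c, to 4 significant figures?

u ≈ 0.9912c

Relativistic velocity addition: u = (u' + v)/(1 + u'v/c²)
= (0.967 + 0.583)/(1 + 0.967×0.583) = 1.550/1.56376 = 0.9912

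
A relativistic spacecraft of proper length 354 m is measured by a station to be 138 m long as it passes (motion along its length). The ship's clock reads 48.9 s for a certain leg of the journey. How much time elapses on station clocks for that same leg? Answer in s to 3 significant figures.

Length contraction ⇒ γ = L₀/L = 354/138 = 2.5652
Time dilation: Δt = γτ₀ = 2.5652 × 48.9 s = 125 s

Δt ≈ 125 s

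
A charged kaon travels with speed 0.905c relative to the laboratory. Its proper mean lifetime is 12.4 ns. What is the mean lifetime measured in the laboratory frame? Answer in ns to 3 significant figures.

γ = 1/√(1 − 0.905²) = 2.3507
Time dilation: Δt = γτ₀ = 2.3507 × 12.4 ns = 29.1 ns

Δt ≈ 29.1 ns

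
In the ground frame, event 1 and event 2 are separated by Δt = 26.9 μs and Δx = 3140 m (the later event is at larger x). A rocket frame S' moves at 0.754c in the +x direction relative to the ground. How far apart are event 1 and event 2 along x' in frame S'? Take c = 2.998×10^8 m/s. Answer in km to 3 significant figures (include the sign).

γ = 1/√(1 − 0.754²) = 1.5224
Δx' = γ(Δx − vΔt) = 1.5224 × (3140 m − 0.754×(2.998×10^8 m/s)×26.9×10^-6 s)
= 1.5224 × (-2940.7 m) = -4.48 km

Δx' ≈ -4.48 km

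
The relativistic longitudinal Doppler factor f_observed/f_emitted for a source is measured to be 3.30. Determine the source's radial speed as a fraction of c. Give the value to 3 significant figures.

f_obs/f_src = √((1+β)/(1−β)) = 3.30  ⇒  (1+β)/(1−β) = 10.890
β = |1 − D²|/(1 + D²) = |1 − 10.890|/(1 + 10.890) = 0.832

β ≈ 0.832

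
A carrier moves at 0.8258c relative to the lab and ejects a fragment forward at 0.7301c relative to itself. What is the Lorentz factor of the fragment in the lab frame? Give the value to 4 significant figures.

u_lab = (0.7301 + 0.8258)/(1 + 0.7301×0.8258) = 1.5559/1.602917 = 0.9706681
γ = 1/√(1 − 0.9706681²) = 4.159

γ ≈ 4.159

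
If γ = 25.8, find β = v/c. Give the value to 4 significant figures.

β ≈ 0.9992

β = √(1 − 1/γ²) = √(1 − 1/25.8²) = √(0.998498) = 0.9992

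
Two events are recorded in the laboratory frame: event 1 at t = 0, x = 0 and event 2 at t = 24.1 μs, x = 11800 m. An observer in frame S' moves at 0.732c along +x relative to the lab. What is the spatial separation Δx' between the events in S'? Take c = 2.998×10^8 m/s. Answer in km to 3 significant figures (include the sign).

Δx' ≈ 9.56 km

γ = 1/√(1 − 0.732²) = 1.4678
Δx' = γ(Δx − vΔt) = 1.4678 × (11800 m − 0.732×(2.998×10^8 m/s)×24.1×10^-6 s)
= 1.4678 × (6511.2 m) = 9.56 km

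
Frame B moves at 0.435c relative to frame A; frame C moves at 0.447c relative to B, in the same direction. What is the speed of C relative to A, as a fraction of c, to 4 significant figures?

Compose boost 2: (0.447 + 0.435)/(1 + 0.447×0.435) = 0.8820/1.19444 = 0.7384

u ≈ 0.7384c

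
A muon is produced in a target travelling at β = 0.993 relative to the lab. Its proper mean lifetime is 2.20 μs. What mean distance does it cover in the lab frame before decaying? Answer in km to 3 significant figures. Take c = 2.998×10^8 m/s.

γ = 1/√(1 − 0.993²) = 8.4664
Dilated lifetime: Δt = γτ₀ = 8.4664 × 2.20 μs = 18.626 μs
d = vΔt = 0.993c × 18.626 μs = 2.9770×10^8 m/s × 1.8626×10^-5 s = 5.54 km

d ≈ 5.54 km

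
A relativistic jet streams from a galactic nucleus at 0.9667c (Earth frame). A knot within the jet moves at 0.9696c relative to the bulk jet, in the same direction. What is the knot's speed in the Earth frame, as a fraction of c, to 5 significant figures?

u ≈ 0.99948c

Relativistic velocity addition: u = (u' + v)/(1 + u'v/c²)
= (0.9696 + 0.9667)/(1 + 0.9696×0.9667) = 1.9363/1.937312 = 0.99948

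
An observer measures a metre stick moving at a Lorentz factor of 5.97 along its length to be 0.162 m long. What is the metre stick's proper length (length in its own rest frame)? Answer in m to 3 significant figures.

L₀ ≈ 0.967 m

γ = 5.97 (given)
L₀ = γL = 5.97 × 0.162 = 0.967 m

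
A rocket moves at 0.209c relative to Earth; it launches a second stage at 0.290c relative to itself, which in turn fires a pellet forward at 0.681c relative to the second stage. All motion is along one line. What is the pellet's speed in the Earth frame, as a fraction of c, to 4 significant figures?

u ≈ 0.8721c

Compose boost 2: (0.290 + 0.209)/(1 + 0.290×0.209) = 0.4990/1.06061 = 0.470484
Compose boost 3: (0.681 + 0.470484)/(1 + 0.681×0.470484) = 1.15148/1.32040 = 0.8721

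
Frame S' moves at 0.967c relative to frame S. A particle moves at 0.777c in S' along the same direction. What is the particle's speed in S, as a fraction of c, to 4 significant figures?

u ≈ 0.9958c

Relativistic velocity addition: u = (u' + v)/(1 + u'v/c²)
= (0.777 + 0.967)/(1 + 0.777×0.967) = 1.744/1.75136 = 0.9958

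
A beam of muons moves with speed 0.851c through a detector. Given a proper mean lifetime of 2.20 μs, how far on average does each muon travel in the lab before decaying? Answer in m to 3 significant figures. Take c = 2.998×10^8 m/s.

γ = 1/√(1 − 0.851²) = 1.9042
Dilated lifetime: Δt = γτ₀ = 1.9042 × 2.20 μs = 4.1892 μs
d = vΔt = 0.851c × 4.1892 μs = 2.5513×10^8 m/s × 4.1892×10^-6 s = 1070 m

d ≈ 1070 m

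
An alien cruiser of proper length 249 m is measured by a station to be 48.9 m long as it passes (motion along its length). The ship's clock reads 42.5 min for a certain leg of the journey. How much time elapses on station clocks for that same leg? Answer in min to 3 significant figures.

Length contraction ⇒ γ = L₀/L = 249/48.9 = 5.0920
Time dilation: Δt = γτ₀ = 5.0920 × 42.5 min = 216 min

Δt ≈ 216 min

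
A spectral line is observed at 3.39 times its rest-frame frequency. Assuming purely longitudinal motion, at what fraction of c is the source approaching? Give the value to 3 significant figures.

f_obs/f_src = √((1+β)/(1−β)) = 3.39  ⇒  (1+β)/(1−β) = 11.492
β = |1 − D²|/(1 + D²) = |1 − 11.492|/(1 + 11.492) = 0.840

β ≈ 0.840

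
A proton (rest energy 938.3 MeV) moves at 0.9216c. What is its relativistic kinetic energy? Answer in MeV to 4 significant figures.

K ≈ 1479 MeV

γ = 1/√(1 − 0.9216²) = 2.57638
K = (γ − 1)m₀c² = (2.57638 − 1) × 938.3 MeV = 1.57638 × 938.3 MeV = 1479 MeV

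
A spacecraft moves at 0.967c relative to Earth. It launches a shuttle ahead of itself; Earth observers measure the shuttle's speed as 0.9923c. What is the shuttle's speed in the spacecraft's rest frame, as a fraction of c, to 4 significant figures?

Inverse velocity addition: u' = (u − v)/(1 − uv/c²)
= (0.9923 − 0.967)/(1 − 0.9923×0.967) = 0.02530/0.0404459 = 0.6255

u' ≈ 0.6255c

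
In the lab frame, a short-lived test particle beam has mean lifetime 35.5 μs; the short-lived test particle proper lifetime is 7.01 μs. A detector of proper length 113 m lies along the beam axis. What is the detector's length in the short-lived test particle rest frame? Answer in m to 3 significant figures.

Time dilation ⇒ γ = Δt/τ₀ = 35.5/7.01 = 5.0642
Length contraction: L = L₀/γ = 113/5.0642 = 22.3 m

L ≈ 22.3 m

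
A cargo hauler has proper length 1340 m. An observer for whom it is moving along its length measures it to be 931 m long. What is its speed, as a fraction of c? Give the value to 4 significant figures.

β ≈ 0.7192

γ = L₀/L = 1340/931 = 1.43931
β = √(1 − 1/γ²) = 0.7192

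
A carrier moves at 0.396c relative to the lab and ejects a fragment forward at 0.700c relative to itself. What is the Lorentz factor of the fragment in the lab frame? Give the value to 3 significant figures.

u_lab = (0.700 + 0.396)/(1 + 0.700×0.396) = 1.096/1.27720 = 0.858127
γ = 1/√(1 − 0.858127²) = 1.95

γ ≈ 1.95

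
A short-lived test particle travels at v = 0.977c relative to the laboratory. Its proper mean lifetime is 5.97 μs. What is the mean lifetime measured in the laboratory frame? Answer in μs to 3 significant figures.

γ = 1/√(1 − 0.977²) = 4.6896
Time dilation: Δt = γτ₀ = 4.6896 × 5.97 μs = 28.0 μs

Δt ≈ 28.0 μs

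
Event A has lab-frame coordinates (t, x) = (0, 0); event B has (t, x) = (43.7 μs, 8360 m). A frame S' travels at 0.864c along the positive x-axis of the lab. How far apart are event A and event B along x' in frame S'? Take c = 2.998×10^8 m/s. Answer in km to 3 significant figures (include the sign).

γ = 1/√(1 − 0.864²) = 1.9861
Δx' = γ(Δx − vΔt) = 1.9861 × (8360 m − 0.864×(2.998×10^8 m/s)×43.7×10^-6 s)
= 1.9861 × (-2959.5 m) = -5.88 km

Δx' ≈ -5.88 km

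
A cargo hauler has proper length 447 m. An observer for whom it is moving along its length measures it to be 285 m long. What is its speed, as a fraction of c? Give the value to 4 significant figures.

γ = L₀/L = 447/285 = 1.56842
β = √(1 − 1/γ²) = 0.7704

β ≈ 0.7704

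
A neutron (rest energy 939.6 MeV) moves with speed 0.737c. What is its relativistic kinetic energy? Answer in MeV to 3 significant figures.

γ = 1/√(1 − 0.737²) = 1.4795
K = (γ − 1)m₀c² = (1.4795 − 1) × 939.6 MeV = 0.47952 × 939.6 MeV = 451 MeV

K ≈ 451 MeV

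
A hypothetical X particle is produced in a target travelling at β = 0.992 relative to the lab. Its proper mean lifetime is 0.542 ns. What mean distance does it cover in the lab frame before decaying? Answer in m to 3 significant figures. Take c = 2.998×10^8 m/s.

γ = 1/√(1 − 0.992²) = 7.9216
Dilated lifetime: Δt = γτ₀ = 7.9216 × 0.542 ns = 4.2935 ns
d = vΔt = 0.992c × 4.2935 ns = 2.9740×10^8 m/s × 4.2935×10^-9 s = 1.28 m

d ≈ 1.28 m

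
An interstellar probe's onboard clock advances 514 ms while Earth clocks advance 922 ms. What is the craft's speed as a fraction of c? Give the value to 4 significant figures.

β ≈ 0.8302

γ = Δt/τ₀ = 922/514 = 1.79377
β = √(1 − 1/γ²) = √(1 − 1/1.79377²) = 0.8302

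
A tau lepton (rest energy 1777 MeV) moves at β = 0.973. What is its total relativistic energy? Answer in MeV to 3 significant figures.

γ = 1/√(1 − 0.973²) = 4.3327
E = γm₀c² = 4.3327 × 1777 MeV = 7700 MeV

E ≈ 7700 MeV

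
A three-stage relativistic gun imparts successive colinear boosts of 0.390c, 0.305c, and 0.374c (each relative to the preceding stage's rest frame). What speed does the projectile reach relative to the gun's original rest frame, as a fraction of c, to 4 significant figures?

u ≈ 0.8075c

Compose boost 2: (0.305 + 0.390)/(1 + 0.305×0.390) = 0.6950/1.11895 = 0.621118
Compose boost 3: (0.374 + 0.621118)/(1 + 0.374×0.621118) = 0.995118/1.23230 = 0.8075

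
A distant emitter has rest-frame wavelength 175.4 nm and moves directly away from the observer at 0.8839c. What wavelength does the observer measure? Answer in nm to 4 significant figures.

Relativistic Doppler: λ_obs = λ_src √((1+β)/(1−β))
= 175.4 × √(1.88390/0.116100) = 175.4 × 4.02822 = 706.5 nm

λ_obs ≈ 706.5 nm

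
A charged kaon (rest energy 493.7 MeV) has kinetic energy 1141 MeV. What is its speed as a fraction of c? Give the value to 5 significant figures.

β ≈ 0.95330

γ = 1 + K/(m₀c²) = 1 + 1141/493.7 = 3.311120
β = √(1 − 1/γ²) = 0.95330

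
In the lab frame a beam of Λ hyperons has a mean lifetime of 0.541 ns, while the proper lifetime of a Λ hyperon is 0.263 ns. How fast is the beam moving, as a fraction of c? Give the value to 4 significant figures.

β ≈ 0.8739

γ = Δt/τ₀ = 0.541/0.263 = 2.05703
β = √(1 − 1/γ²) = √(1 − 1/2.05703²) = 0.8739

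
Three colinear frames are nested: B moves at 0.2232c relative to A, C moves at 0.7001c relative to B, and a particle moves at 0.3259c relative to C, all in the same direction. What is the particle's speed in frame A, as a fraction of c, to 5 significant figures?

u ≈ 0.89223c

Compose boost 2: (0.7001 + 0.2232)/(1 + 0.7001×0.2232) = 0.92330/1.156262 = 0.7985212
Compose boost 3: (0.3259 + 0.7985212)/(1 + 0.3259×0.7985212) = 1.124421/1.260238 = 0.89223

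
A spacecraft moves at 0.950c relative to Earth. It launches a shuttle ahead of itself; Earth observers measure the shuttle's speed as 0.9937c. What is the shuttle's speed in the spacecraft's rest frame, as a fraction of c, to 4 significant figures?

Inverse velocity addition: u' = (u − v)/(1 − uv/c²)
= (0.9937 − 0.950)/(1 − 0.9937×0.950) = 0.04370/0.0559850 = 0.7806

u' ≈ 0.7806c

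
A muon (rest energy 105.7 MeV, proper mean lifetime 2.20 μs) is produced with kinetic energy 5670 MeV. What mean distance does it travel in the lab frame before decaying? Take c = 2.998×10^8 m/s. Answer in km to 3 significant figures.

γ = 1 + K/(m₀c²) = 1 + 5670/105.7 = 54.642
β = √(1 − 1/γ²) = 0.99983
Dilated lifetime: γτ₀ = 54.642 × 2.20 μs = 120.21 μs
d = βc·γτ₀ = 0.99983 × (2.998×10^8 m/s) × 0.00012021 s = 36.0 km

d ≈ 36.0 km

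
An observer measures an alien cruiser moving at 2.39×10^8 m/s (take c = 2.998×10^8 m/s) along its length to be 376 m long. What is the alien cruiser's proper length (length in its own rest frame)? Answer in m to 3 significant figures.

β = v/c = 2.39×10^8 / 2.998×10^8 = 0.79720
γ = 1/√(1 − 0.79720²) = 1.6564
L₀ = γL = 1.6564 × 376 = 623 m

L₀ ≈ 623 m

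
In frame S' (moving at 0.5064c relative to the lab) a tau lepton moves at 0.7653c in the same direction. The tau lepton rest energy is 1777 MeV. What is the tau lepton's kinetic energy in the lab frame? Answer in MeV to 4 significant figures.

K ≈ 2665 MeV

u_lab = (0.7653 + 0.5064)/(1 + 0.7653×0.5064) = 0.9165089
γ = 1/√(1 − 0.9165089²) = 2.49991
K = (γ − 1)m₀c² = (2.49991 − 1) × 1777 = 1.49991 × 1777 = 2665 MeV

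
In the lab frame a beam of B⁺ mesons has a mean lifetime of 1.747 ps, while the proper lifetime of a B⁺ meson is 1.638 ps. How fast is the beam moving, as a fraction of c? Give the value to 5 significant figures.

β ≈ 0.34770

γ = Δt/τ₀ = 1.747/1.638 = 1.066545
β = √(1 − 1/γ²) = √(1 − 1/1.066545²) = 0.34770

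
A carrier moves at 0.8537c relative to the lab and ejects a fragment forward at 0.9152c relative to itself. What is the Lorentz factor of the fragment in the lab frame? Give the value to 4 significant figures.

u_lab = (0.9152 + 0.8537)/(1 + 0.9152×0.8537) = 1.7689/1.781306 = 0.9930353
γ = 1/√(1 − 0.9930353²) = 8.488

γ ≈ 8.488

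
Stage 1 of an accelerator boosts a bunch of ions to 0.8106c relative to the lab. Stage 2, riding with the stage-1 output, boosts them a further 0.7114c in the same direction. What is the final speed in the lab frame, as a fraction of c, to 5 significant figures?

Compose boost 2: (0.7114 + 0.8106)/(1 + 0.7114×0.8106) = 1.5220/1.576661 = 0.96533

u ≈ 0.96533c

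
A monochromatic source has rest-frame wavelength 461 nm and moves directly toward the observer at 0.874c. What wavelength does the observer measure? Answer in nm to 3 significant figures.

Relativistic Doppler: λ_obs = λ_src √((1−β)/(1+β))
= 461 × √(0.12600/1.8740) = 461 × 0.25930 = 120 nm

λ_obs ≈ 120 nm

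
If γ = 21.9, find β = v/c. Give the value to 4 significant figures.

β ≈ 0.9990

β = √(1 − 1/γ²) = √(1 − 1/21.9²) = √(0.997915) = 0.9990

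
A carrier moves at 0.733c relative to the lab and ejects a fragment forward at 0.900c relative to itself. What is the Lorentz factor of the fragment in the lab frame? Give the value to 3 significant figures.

γ ≈ 5.60

u_lab = (0.900 + 0.733)/(1 + 0.900×0.733) = 1.633/1.65970 = 0.983913
γ = 1/√(1 − 0.983913²) = 5.60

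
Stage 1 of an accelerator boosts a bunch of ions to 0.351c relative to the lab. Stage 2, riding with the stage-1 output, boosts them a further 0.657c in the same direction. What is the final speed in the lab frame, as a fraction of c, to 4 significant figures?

Compose boost 2: (0.657 + 0.351)/(1 + 0.657×0.351) = 1.008/1.23061 = 0.8191

u ≈ 0.8191c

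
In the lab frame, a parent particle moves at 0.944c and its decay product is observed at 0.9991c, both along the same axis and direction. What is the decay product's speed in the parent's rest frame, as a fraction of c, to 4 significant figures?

u' ≈ 0.9692c

Inverse velocity addition: u' = (u − v)/(1 − uv/c²)
= (0.9991 − 0.944)/(1 − 0.9991×0.944) = 0.05510/0.0568496 = 0.9692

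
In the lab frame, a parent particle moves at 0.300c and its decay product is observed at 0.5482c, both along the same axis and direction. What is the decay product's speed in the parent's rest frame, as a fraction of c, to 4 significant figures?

u' ≈ 0.2971c

Inverse velocity addition: u' = (u − v)/(1 − uv/c²)
= (0.5482 − 0.300)/(1 − 0.5482×0.300) = 0.2482/0.835540 = 0.2971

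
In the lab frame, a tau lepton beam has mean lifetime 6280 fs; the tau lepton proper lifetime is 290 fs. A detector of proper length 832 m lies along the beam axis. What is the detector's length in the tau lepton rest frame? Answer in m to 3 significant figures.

L ≈ 38.4 m

Time dilation ⇒ γ = Δt/τ₀ = 6280/290 = 21.655
Length contraction: L = L₀/γ = 832/21.655 = 38.4 m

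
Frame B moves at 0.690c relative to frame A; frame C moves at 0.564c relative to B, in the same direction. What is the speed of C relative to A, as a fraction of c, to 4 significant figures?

Compose boost 2: (0.564 + 0.690)/(1 + 0.564×0.690) = 1.254/1.38916 = 0.9027

u ≈ 0.9027c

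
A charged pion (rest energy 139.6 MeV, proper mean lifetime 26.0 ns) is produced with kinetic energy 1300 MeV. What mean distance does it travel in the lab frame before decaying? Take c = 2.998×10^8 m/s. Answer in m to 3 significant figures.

d ≈ 80.0 m

γ = 1 + K/(m₀c²) = 1 + 1300/139.6 = 10.312
β = √(1 − 1/γ²) = 0.99529
Dilated lifetime: γτ₀ = 10.312 × 26.0 ns = 268.12 ns
d = βc·γτ₀ = 0.99529 × (2.998×10^8 m/s) × 2.6812×10^-7 s = 80.0 m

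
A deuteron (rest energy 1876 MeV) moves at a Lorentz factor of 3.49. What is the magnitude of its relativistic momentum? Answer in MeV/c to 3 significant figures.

p ≈ 6270 MeV/c

β = √(1 − 1/γ²) = √(1 − 1/3.49²) = 0.95807
p = γβm₀c = 3.49 × 0.95807 × 1876 MeV/c = 6270 MeV/c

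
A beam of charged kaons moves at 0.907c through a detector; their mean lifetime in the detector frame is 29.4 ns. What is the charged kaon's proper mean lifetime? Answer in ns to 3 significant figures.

τ₀ ≈ 12.4 ns

γ = 1/√(1 − 0.907²) = 2.3746
Proper time: τ₀ = Δt/γ = 29.4/2.3746 = 12.4 ns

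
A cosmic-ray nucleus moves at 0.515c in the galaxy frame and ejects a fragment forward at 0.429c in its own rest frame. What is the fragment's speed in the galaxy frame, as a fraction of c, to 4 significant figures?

u ≈ 0.7732c

Compose boost 2: (0.429 + 0.515)/(1 + 0.429×0.515) = 0.9440/1.22093 = 0.7732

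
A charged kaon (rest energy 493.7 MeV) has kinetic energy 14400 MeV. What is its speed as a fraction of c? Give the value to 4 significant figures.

γ = 1 + K/(m₀c²) = 1 + 14400/493.7 = 30.1675
β = √(1 − 1/γ²) = 0.9995

β ≈ 0.9995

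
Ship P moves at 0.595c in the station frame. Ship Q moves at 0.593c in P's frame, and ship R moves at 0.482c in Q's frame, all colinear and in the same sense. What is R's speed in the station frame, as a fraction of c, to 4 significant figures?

Compose boost 2: (0.593 + 0.595)/(1 + 0.593×0.595) = 1.188/1.35284 = 0.878156
Compose boost 3: (0.482 + 0.878156)/(1 + 0.482×0.878156) = 1.36016/1.42327 = 0.9557

u ≈ 0.9557c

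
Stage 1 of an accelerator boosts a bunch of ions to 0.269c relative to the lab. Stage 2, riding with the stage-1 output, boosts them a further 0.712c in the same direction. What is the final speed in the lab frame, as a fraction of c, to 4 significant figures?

Compose boost 2: (0.712 + 0.269)/(1 + 0.712×0.269) = 0.9810/1.19153 = 0.8233

u ≈ 0.8233c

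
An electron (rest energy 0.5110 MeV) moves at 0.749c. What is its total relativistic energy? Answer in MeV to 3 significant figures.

E ≈ 0.771 MeV

γ = 1/√(1 − 0.749²) = 1.5093
E = γm₀c² = 1.5093 × 0.5110 MeV = 0.771 MeV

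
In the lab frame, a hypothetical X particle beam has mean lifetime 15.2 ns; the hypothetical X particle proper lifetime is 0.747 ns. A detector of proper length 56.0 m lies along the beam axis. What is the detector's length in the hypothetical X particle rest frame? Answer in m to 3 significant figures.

L ≈ 2.75 m

Time dilation ⇒ γ = Δt/τ₀ = 15.2/0.747 = 20.348
Length contraction: L = L₀/γ = 56.0/20.348 = 2.75 m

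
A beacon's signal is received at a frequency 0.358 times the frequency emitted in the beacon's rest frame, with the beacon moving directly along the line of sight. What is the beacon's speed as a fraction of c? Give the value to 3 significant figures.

f_obs/f_src = √((1−β)/(1+β)) = 0.358  ⇒  (1−β)/(1+β) = 0.12816
β = |1 − D²|/(1 + D²) = |1 − 0.12816|/(1 + 0.12816) = 0.773

β ≈ 0.773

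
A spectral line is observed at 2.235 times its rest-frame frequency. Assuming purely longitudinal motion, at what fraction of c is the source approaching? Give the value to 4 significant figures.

β ≈ 0.6664

f_obs/f_src = √((1+β)/(1−β)) = 2.235  ⇒  (1+β)/(1−β) = 4.99522
β = |1 − D²|/(1 + D²) = |1 − 4.99522|/(1 + 4.99522) = 0.6664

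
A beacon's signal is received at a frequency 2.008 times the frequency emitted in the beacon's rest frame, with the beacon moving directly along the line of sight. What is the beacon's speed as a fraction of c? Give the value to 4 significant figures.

f_obs/f_src = √((1+β)/(1−β)) = 2.008  ⇒  (1+β)/(1−β) = 4.03206
β = |1 − D²|/(1 + D²) = |1 − 4.03206|/(1 + 4.03206) = 0.6025

β ≈ 0.6025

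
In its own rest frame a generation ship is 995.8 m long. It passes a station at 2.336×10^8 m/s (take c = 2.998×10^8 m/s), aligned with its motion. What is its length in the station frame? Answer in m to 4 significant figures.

β = v/c = 2.336×10^8 / 2.998×10^8 = 0.779186
γ = 1/√(1 − 0.779186²) = 1.59542
Length contraction: L = L₀/γ = 995.8/1.59542 = 624.2 m

L ≈ 624.2 m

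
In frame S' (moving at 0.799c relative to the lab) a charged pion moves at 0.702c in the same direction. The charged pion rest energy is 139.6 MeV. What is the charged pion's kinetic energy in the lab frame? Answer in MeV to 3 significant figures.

u_lab = (0.702 + 0.799)/(1 + 0.702×0.799) = 0.961626
γ = 1/√(1 − 0.961626²) = 3.6448
K = (γ − 1)m₀c² = (3.6448 − 1) × 139.6 = 2.6448 × 139.6 = 369 MeV

K ≈ 369 MeV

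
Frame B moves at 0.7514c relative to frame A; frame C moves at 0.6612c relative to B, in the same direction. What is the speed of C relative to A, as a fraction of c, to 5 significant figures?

Compose boost 2: (0.6612 + 0.7514)/(1 + 0.6612×0.7514) = 1.4126/1.496826 = 0.94373

u ≈ 0.94373c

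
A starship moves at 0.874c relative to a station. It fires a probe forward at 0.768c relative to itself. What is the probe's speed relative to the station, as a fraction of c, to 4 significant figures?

u ≈ 0.9825c

Relativistic velocity addition: u = (u' + v)/(1 + u'v/c²)
= (0.768 + 0.874)/(1 + 0.768×0.874) = 1.642/1.67123 = 0.9825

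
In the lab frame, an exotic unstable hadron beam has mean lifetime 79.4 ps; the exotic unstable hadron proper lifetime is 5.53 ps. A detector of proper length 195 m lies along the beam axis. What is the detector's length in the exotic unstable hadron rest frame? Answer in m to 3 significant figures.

L ≈ 13.6 m

Time dilation ⇒ γ = Δt/τ₀ = 79.4/5.53 = 14.358
Length contraction: L = L₀/γ = 195/14.358 = 13.6 m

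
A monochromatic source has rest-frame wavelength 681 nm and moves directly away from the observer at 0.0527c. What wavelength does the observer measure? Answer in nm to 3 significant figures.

λ_obs ≈ 718 nm

Relativistic Doppler: λ_obs = λ_src √((1+β)/(1−β))
= 681 × √(1.0527/0.94730) = 681 × 1.0542 = 718 nm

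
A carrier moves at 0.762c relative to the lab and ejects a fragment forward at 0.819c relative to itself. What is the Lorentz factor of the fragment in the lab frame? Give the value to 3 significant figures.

γ ≈ 4.37

u_lab = (0.819 + 0.762)/(1 + 0.819×0.762) = 1.581/1.62408 = 0.973475
γ = 1/√(1 − 0.973475²) = 4.37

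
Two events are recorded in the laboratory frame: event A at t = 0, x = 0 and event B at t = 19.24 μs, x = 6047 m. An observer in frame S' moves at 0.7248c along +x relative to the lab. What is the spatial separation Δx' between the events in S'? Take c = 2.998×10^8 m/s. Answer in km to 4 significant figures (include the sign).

γ = 1/√(1 − 0.7248²) = 1.45146
Δx' = γ(Δx − vΔt) = 1.45146 × (6047 m − 0.7248×(2.998×10^8 m/s)×19.24×10^-6 s)
= 1.45146 × (1866.24 m) = 2.709 km

Δx' ≈ 2.709 km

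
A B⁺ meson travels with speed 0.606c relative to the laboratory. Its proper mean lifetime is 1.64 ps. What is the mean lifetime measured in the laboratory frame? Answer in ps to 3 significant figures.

γ = 1/√(1 − 0.606²) = 1.2571
Time dilation: Δt = γτ₀ = 1.2571 × 1.64 ps = 2.06 ps

Δt ≈ 2.06 ps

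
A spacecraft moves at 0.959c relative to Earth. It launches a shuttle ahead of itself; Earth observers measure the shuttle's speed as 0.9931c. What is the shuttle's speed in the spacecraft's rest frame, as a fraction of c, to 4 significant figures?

Inverse velocity addition: u' = (u − v)/(1 − uv/c²)
= (0.9931 − 0.959)/(1 − 0.9931×0.959) = 0.03410/0.0476171 = 0.7161

u' ≈ 0.7161c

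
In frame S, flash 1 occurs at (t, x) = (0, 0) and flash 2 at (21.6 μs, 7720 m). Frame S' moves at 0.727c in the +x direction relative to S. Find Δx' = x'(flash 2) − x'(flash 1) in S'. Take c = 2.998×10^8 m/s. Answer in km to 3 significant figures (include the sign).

Δx' ≈ 4.39 km

γ = 1/√(1 − 0.727²) = 1.4564
Δx' = γ(Δx − vΔt) = 1.4564 × (7720 m − 0.727×(2.998×10^8 m/s)×21.6×10^-6 s)
= 1.4564 × (3012.2 m) = 4.39 km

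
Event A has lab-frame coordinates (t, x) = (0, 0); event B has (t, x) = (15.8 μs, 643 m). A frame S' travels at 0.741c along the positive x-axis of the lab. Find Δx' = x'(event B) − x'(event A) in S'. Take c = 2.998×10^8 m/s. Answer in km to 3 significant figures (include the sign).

γ = 1/√(1 − 0.741²) = 1.4892
Δx' = γ(Δx − vΔt) = 1.4892 × (643 m − 0.741×(2.998×10^8 m/s)×15.8×10^-6 s)
= 1.4892 × (-2867.0 m) = -4.27 km

Δx' ≈ -4.27 km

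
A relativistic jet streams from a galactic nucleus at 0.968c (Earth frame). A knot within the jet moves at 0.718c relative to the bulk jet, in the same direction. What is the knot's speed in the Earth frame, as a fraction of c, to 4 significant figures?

u ≈ 0.9947c

Relativistic velocity addition: u = (u' + v)/(1 + u'v/c²)
= (0.718 + 0.968)/(1 + 0.718×0.968) = 1.686/1.69502 = 0.9947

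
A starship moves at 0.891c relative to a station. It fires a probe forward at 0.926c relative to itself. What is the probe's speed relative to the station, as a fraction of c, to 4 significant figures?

u ≈ 0.9956c

Relativistic velocity addition: u = (u' + v)/(1 + u'v/c²)
= (0.926 + 0.891)/(1 + 0.926×0.891) = 1.817/1.82507 = 0.9956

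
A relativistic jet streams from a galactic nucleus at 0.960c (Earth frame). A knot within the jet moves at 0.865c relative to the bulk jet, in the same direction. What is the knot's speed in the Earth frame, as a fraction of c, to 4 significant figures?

u ≈ 0.9970c

Relativistic velocity addition: u = (u' + v)/(1 + u'v/c²)
= (0.865 + 0.960)/(1 + 0.865×0.960) = 1.825/1.83040 = 0.9970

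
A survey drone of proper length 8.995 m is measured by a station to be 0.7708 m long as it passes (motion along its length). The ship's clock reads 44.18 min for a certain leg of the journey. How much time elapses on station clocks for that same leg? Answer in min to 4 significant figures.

Δt ≈ 515.6 min

Length contraction ⇒ γ = L₀/L = 8.995/0.7708 = 11.6697
Time dilation: Δt = γτ₀ = 11.6697 × 44.18 min = 515.6 min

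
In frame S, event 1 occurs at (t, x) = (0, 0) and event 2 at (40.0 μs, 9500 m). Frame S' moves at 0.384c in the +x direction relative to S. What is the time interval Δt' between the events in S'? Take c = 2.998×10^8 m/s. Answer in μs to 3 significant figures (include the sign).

Δt' ≈ 30.1 μs

γ = 1/√(1 − 0.384²) = 1.0830
Δt' = γ(Δt − vΔx/c²) = 1.0830 × (40.0 μs − 0.384×9500 m / (2.998×10^8 m/s))
= 1.0830 × (27.832 μs) = 30.1 μs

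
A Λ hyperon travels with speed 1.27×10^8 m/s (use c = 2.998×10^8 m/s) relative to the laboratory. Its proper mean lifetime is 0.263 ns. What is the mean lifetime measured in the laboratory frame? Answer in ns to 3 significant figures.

β = v/c = 1.27×10^8 / 2.998×10^8 = 0.42362
γ = 1/√(1 − 0.42362²) = 1.1039
Time dilation: Δt = γτ₀ = 1.1039 × 0.263 ns = 0.290 ns

Δt ≈ 0.290 ns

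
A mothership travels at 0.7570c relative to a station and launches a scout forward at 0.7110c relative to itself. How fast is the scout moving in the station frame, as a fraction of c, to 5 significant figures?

Compose boost 2: (0.7110 + 0.7570)/(1 + 0.7110×0.7570) = 1.4680/1.538227 = 0.95435

u ≈ 0.95435c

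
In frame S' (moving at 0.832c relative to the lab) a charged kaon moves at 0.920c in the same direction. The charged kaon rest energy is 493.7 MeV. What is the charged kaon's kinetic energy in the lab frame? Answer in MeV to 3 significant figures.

K ≈ 3510 MeV

u_lab = (0.920 + 0.832)/(1 + 0.920×0.832) = 0.992387
γ = 1/√(1 − 0.992387²) = 8.1197
K = (γ − 1)m₀c² = (8.1197 − 1) × 493.7 = 7.1197 × 493.7 = 3510 MeV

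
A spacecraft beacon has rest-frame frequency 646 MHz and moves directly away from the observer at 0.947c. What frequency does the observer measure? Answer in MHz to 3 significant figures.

Relativistic Doppler: f_obs = f_src √((1−β)/(1+β))
= 646 × √(0.053000/1.9470) = 646 × 0.16499 = 107 MHz

f_obs ≈ 107 MHz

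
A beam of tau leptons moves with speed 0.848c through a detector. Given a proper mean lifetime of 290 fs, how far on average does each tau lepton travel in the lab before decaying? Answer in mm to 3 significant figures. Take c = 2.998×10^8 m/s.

γ = 1/√(1 − 0.848²) = 1.8868
Dilated lifetime: Δt = γτ₀ = 1.8868 × 290 fs = 547.17 fs
d = vΔt = 0.848c × 547.17 fs = 2.5423×10^8 m/s × 5.4717×10^-13 s = 0.139 mm

d ≈ 0.139 mm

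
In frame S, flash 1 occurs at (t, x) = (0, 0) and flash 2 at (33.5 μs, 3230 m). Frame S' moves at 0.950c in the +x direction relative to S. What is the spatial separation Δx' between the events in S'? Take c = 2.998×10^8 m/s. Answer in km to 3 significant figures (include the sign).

Δx' ≈ -20.2 km

γ = 1/√(1 − 0.950²) = 3.2026
Δx' = γ(Δx − vΔt) = 3.2026 × (3230 m − 0.950×(2.998×10^8 m/s)×33.5×10^-6 s)
= 3.2026 × (-6311.1 m) = -20.2 km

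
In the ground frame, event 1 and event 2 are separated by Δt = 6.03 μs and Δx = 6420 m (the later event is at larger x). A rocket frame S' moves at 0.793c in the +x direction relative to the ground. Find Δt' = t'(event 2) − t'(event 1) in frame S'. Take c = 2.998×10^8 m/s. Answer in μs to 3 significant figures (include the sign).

γ = 1/√(1 − 0.793²) = 1.6414
Δt' = γ(Δt − vΔx/c²) = 1.6414 × (6.03 μs − 0.793×6420 m / (2.998×10^8 m/s))
= 1.6414 × (-10.952 μs) = -18.0 μs

Δt' ≈ -18.0 μs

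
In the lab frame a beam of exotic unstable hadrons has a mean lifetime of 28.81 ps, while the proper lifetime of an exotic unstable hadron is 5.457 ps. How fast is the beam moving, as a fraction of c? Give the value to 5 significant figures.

β ≈ 0.98190

γ = Δt/τ₀ = 28.81/5.457 = 5.279458
β = √(1 − 1/γ²) = √(1 − 1/5.279458²) = 0.98190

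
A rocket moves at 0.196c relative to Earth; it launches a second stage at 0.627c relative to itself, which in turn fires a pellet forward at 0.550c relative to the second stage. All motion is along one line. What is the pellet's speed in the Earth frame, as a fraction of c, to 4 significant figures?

Compose boost 2: (0.627 + 0.196)/(1 + 0.627×0.196) = 0.8230/1.12289 = 0.732929
Compose boost 3: (0.550 + 0.732929)/(1 + 0.550×0.732929) = 1.28293/1.40311 = 0.9143

u ≈ 0.9143c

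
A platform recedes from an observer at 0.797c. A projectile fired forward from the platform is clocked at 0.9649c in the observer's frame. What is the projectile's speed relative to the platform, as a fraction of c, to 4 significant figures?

u' ≈ 0.7269c

Inverse velocity addition: u' = (u − v)/(1 − uv/c²)
= (0.9649 − 0.797)/(1 − 0.9649×0.797) = 0.1679/0.230975 = 0.7269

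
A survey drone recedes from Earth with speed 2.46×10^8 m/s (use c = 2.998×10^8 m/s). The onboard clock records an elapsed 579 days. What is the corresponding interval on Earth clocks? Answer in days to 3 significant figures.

Δt ≈ 1010 days

β = v/c = 2.46×10^8 / 2.998×10^8 = 0.82055
γ = 1/√(1 − 0.82055²) = 1.7495
Time dilation: Δt = γτ₀ = 1.7495 × 579 days = 1010 days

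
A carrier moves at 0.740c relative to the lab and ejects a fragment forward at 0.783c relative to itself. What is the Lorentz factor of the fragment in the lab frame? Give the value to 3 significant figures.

u_lab = (0.783 + 0.740)/(1 + 0.783×0.740) = 1.523/1.57942 = 0.964278
γ = 1/√(1 − 0.964278²) = 3.78

γ ≈ 3.78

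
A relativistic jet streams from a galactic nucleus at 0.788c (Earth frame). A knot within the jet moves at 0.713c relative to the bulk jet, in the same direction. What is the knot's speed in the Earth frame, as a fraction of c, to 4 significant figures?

u ≈ 0.9610c

Relativistic velocity addition: u = (u' + v)/(1 + u'v/c²)
= (0.713 + 0.788)/(1 + 0.713×0.788) = 1.501/1.56184 = 0.9610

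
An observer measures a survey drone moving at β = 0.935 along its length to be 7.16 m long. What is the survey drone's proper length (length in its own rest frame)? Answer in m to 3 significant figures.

γ = 1/√(1 − 0.935²) = 2.8197
L₀ = γL = 2.8197 × 7.16 = 20.2 m

L₀ ≈ 20.2 m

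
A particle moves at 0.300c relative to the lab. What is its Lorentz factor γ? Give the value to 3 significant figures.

γ = 1/√(1 − β²) = 1/√(1 − 0.300²) = 1/√(0.91000) = 1.05

γ ≈ 1.05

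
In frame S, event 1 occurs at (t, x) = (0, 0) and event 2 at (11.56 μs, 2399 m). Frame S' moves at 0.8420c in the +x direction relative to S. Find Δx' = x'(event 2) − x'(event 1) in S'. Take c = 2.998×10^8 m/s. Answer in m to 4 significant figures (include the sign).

Δx' ≈ -962.2 m

γ = 1/√(1 − 0.8420²) = 1.85365
Δx' = γ(Δx − vΔt) = 1.85365 × (2399 m − 0.8420×(2.998×10^8 m/s)×11.56×10^-6 s)
= 1.85365 × (-519.109 m) = -962.2 m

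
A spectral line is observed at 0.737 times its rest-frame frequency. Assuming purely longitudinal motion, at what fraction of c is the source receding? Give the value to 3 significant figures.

β ≈ 0.296

f_obs/f_src = √((1−β)/(1+β)) = 0.737  ⇒  (1−β)/(1+β) = 0.54317
β = |1 − D²|/(1 + D²) = |1 − 0.54317|/(1 + 0.54317) = 0.296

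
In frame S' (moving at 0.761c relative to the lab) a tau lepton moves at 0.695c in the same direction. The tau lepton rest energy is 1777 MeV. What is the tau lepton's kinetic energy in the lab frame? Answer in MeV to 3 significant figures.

u_lab = (0.695 + 0.761)/(1 + 0.695×0.761) = 0.952322
γ = 1/√(1 − 0.952322²) = 3.2777
K = (γ − 1)m₀c² = (3.2777 − 1) × 1777 = 2.2777 × 1777 = 4050 MeV

K ≈ 4050 MeV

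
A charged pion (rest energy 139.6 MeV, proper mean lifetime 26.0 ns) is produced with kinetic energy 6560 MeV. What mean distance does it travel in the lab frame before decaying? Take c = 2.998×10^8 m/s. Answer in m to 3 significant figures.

d ≈ 374 m

γ = 1 + K/(m₀c²) = 1 + 6560/139.6 = 47.991
β = √(1 − 1/γ²) = 0.99978
Dilated lifetime: γτ₀ = 47.991 × 26.0 ns = 1247.8 ns
d = βc·γτ₀ = 0.99978 × (2.998×10^8 m/s) × 1.2478×10^-6 s = 374 m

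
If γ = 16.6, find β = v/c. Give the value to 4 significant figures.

β ≈ 0.9982

β = √(1 − 1/γ²) = √(1 − 1/16.6²) = √(0.996371) = 0.9982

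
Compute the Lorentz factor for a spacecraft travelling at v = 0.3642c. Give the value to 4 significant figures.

γ = 1/√(1 − β²) = 1/√(1 − 0.3642²) = 1/√(0.867358) = 1.074

γ ≈ 1.074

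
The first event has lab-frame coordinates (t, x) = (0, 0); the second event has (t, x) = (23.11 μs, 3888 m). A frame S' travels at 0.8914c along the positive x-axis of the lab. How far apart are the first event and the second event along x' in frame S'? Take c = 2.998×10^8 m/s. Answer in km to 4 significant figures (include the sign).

γ = 1/√(1 − 0.8914²) = 2.20645
Δx' = γ(Δx − vΔt) = 2.20645 × (3888 m − 0.8914×(2.998×10^8 m/s)×23.11×10^-6 s)
= 2.20645 × (-2287.96 m) = -5.048 km

Δx' ≈ -5.048 km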